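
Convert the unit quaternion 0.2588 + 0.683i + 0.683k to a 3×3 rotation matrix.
[[0.067, -0.3535, 0.933], [0.3535, -0.866, -0.3535], [0.933, 0.3535, 0.067]]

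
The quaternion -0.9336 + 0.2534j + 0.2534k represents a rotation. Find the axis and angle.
axis = (0, √2/2, √2/2), θ = 318°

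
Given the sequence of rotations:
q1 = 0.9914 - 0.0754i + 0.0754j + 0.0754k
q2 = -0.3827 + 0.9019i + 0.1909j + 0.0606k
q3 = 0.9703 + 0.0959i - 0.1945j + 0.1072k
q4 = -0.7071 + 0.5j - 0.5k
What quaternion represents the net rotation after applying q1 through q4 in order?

q2 · q1 = -0.3304 + 0.9328i + 0.0878j + 0.1136k
q3 · q2 · q1 = -0.4051 + 0.8419i + 0.2386j + 0.2647k
q4 · q3 · q2 · q1 = 0.2995 - 0.3437i - 0.7922j - 0.4056k
0.2995 - 0.3437i - 0.7922j - 0.4056k


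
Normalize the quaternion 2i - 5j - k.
0.3651i - 0.9129j - 0.1826k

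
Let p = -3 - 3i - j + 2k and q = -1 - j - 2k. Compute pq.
6 + 7i - 2j + 7k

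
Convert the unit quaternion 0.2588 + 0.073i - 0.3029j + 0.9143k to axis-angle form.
axis = (0.0756, -0.3136, 0.9465), θ = 5π/6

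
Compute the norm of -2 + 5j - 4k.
√45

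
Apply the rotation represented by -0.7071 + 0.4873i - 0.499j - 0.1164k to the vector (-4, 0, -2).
(-3.084, -0.324, 3.222)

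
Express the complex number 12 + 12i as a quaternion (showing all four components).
12 + 12i + 0j + 0k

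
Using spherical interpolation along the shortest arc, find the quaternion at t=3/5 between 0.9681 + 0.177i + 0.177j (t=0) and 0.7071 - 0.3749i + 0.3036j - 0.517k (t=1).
0.8861 - 0.1646i + 0.2749j - 0.3349k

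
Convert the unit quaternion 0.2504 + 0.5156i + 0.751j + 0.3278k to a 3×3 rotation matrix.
[[-0.3429, 0.6103, 0.7141], [0.9386, 0.2534, 0.2341], [-0.0381, 0.7506, -0.6597]]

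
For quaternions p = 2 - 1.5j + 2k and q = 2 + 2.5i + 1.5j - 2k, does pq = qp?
No: pq = 10.25 + 5i + 5j + 3.75k ≠ 10.25 + 5i - 5j - 3.75k = qp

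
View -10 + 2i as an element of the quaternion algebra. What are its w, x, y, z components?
-10 + 2i + 0j + 0k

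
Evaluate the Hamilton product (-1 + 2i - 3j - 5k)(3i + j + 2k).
7 - 4i - 20j + 9k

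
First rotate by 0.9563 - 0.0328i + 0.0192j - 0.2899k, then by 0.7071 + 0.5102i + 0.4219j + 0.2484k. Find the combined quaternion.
0.7568 + 0.3376i + 0.5568j + 0.0562k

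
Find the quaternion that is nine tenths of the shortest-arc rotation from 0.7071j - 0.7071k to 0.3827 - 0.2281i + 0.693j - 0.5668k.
0.3469 - 0.2068i + 0.7015j - 0.5872k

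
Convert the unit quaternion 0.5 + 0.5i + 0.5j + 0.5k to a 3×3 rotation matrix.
[[0, 0, 1], [1, 0, 0], [0, 1, 0]]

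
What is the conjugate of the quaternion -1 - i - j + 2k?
-1 + i + j - 2k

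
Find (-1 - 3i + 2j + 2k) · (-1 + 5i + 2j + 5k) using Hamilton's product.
2 + 4i + 21j - 23k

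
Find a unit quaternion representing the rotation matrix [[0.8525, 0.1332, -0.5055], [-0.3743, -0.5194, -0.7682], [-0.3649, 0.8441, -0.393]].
0.4848 + 0.8314i - 0.0725j - 0.2617k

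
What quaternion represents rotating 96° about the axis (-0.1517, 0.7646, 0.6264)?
0.6691 - 0.1127i + 0.5682j + 0.4655k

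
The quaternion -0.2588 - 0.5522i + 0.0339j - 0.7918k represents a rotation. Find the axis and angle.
axis = (-0.5717, 0.0351, -0.8197), θ = 7π/6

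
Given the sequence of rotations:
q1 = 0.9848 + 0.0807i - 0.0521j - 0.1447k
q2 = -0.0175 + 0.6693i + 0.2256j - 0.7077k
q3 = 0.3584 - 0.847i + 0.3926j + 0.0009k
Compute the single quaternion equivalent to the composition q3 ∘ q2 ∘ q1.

q2 · q1 = -0.1619 + 0.5882i + 0.2628j - 0.7475k
q3 · q2 · q1 = 0.3377 + 0.0542i - 0.602j - 0.7216k
0.3377 + 0.0542i - 0.602j - 0.7216k


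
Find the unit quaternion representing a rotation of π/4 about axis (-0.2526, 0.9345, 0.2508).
0.9239 - 0.0967i + 0.3576j + 0.096k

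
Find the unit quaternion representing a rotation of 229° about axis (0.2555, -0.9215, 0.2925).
-0.4147 + 0.2325i - 0.8385j + 0.2662k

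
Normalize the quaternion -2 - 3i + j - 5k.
-0.3203 - 0.4804i + 0.1601j - 0.8006k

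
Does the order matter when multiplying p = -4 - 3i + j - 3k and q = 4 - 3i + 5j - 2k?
Yes: pq = -36 + 13i - 13j - 16k ≠ -36 - 13i - 19j + 8k = qp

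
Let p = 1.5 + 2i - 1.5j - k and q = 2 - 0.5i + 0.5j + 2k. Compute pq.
6.75 + 0.75i - 5.75j + 1.25k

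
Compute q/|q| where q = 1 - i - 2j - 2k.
0.3162 - 0.3162i - 0.6325j - 0.6325k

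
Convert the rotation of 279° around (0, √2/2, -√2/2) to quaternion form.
-0.7604 + 0.4592j - 0.4592k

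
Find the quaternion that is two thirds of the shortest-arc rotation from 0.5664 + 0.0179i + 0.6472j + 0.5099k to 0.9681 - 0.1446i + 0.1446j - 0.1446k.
0.9252 - 0.0987i + 0.3549j + 0.0908k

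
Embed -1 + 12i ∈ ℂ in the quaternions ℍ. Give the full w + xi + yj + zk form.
-1 + 12i + 0j + 0k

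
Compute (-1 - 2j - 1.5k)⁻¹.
-0.1379 + 0.2759j + 0.2069k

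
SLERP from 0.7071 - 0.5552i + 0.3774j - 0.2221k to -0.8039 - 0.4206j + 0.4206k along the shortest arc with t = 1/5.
0.7494 - 0.4543i + 0.3982j - 0.2711k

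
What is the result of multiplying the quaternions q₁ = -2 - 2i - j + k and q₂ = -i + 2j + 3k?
-3 - 3i + j - 11k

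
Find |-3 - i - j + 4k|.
√27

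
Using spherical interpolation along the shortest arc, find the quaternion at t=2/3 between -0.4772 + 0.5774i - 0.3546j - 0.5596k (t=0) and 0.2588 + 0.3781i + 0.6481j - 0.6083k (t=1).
-0.0055 + 0.5639i + 0.3634j - 0.7415k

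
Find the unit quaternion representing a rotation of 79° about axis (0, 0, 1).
0.7716 + 0.6361k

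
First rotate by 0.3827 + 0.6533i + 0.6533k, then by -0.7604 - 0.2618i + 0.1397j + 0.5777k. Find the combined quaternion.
-0.4974 - 0.5057i + 0.6019j - 0.3669k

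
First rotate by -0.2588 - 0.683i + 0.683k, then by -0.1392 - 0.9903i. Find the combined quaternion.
-0.6403 + 0.3514i + 0.6764j - 0.0951k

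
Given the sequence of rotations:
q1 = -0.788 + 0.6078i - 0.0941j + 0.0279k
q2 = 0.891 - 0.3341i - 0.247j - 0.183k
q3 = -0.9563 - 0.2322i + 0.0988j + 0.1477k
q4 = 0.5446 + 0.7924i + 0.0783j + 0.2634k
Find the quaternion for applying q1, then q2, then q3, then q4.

q2 · q1 = -0.5172 + 0.7807i + 0.0089j + 0.3506k
q3 · q2 · q1 = 0.6232 - 0.5932i + 0.1371j - 0.4909k
q4 · q3 · q2 · q1 = 0.928 + 0.0962i + 0.3562j + 0.0519k
0.928 + 0.0962i + 0.3562j + 0.0519k


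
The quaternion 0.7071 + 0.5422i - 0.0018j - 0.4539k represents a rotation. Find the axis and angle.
axis = (0.7668, -0.0025, -0.6419), θ = π/2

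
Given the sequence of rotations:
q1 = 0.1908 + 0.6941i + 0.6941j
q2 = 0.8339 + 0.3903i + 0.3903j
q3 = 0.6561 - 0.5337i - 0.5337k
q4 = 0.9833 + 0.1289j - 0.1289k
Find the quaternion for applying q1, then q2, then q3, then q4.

q2 · q1 = -0.3827 + 0.6533i + 0.6533j
q3 · q2 · q1 = 0.0976 + 0.9815i + 0.08j - 0.1444k
q4 · q3 · q2 · q1 = 0.067 + 0.9568i - 0.0353j - 0.2811k
0.067 + 0.9568i - 0.0353j - 0.2811k


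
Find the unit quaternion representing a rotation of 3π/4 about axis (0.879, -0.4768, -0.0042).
0.3827 + 0.8121i - 0.4405j - 0.0039k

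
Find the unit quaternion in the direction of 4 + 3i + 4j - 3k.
0.5657 + 0.4243i + 0.5657j - 0.4243k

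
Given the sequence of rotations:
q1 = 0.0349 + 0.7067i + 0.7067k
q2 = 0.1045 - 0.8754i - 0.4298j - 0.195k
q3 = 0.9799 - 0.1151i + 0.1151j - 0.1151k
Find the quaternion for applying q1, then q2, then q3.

q2 · q1 = 0.7601 - 0.2604i + 0.4658j + 0.3708k
q3 · q2 · q1 = 0.7039 - 0.2464i + 0.6166j + 0.2522k
0.7039 - 0.2464i + 0.6166j + 0.2522k


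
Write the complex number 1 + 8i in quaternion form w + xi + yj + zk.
1 + 8i + 0j + 0k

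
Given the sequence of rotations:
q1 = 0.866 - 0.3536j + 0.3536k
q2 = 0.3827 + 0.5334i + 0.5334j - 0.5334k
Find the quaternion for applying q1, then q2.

q2 · q1 = 0.7086 + 0.4619i + 0.138j - 0.5152k
0.7086 + 0.4619i + 0.138j - 0.5152k


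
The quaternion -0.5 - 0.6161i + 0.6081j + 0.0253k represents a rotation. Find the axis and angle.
axis = (-0.7114, 0.7022, 0.0292), θ = 4π/3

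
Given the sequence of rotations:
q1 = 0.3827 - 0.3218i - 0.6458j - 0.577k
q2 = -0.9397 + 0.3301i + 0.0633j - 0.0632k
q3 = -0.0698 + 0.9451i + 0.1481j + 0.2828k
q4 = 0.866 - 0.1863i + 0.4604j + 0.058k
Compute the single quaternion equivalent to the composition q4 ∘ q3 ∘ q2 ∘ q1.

q2 · q1 = -0.249 + 0.3514i + 0.8419j + 0.3252k
q3 · q2 · q1 = -0.5314 - 0.4498i - 0.3036j + 0.6505k
q4 · q3 · q2 · q1 = -0.4419 + 0.0266i - 0.4125j + 0.7962k
-0.4419 + 0.0266i - 0.4125j + 0.7962k


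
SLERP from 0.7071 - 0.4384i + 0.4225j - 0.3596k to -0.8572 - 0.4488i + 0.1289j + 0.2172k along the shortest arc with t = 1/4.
0.8488 - 0.2249i + 0.3101j - 0.3644k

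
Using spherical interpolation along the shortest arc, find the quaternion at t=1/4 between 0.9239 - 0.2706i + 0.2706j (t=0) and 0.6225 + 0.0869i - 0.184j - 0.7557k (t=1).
0.94 - 0.1949i + 0.1659j - 0.2257k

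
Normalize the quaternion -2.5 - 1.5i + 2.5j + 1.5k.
-0.6063 - 0.3638i + 0.6063j + 0.3638k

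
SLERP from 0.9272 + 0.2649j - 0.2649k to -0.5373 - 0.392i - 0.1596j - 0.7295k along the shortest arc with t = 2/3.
0.8052 + 0.303i + 0.2348j + 0.4524k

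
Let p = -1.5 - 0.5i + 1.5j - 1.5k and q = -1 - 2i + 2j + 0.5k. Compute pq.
-1.75 + 7.25i - 1.25j + 2.75k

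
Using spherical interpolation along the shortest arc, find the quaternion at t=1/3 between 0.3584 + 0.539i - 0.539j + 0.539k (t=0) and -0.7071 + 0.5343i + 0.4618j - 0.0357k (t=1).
0.5995 + 0.1942i - 0.6352j + 0.4466k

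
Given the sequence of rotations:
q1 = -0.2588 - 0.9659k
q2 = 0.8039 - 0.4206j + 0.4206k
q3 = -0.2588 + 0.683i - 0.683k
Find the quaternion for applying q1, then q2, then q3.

q2 · q1 = 0.1982 + 0.4063i + 0.1089j - 0.8853k
q3 · q2 · q1 = -0.9335 + 0.1046i + 0.299j + 0.1681k
-0.9335 + 0.1046i + 0.299j + 0.1681k


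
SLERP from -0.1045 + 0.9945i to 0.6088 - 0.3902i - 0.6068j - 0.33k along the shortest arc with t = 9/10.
-0.5841 + 0.4887i + 0.5693j + 0.3096k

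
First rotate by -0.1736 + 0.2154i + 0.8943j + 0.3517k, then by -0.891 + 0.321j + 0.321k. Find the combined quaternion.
-0.2453 - 0.3661i - 0.7834j - 0.4382k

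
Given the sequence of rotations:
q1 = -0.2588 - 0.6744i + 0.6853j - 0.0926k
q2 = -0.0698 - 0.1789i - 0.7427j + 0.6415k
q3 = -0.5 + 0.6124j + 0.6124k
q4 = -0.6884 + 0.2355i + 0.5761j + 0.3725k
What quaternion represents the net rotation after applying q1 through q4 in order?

q2 · q1 = 0.4658 - 0.2775i - 0.3048j - 0.783k
q3 · q2 · q1 = 0.4333 - 0.1541i + 0.2677j + 0.8467k
q4 · q3 · q2 · q1 = -0.7316 + 0.5962i - 0.1915j - 0.2696k
-0.7316 + 0.5962i - 0.1915j - 0.2696k


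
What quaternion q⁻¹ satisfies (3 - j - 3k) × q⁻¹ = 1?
0.1579 + 0.0526j + 0.1579k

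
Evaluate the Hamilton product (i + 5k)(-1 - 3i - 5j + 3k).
-12 + 24i - 18j - 10k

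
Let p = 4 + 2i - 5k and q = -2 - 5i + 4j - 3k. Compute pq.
-13 - 4i + 47j + 6k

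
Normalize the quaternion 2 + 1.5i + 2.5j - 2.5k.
0.4619 + 0.3464i + 0.5774j - 0.5774k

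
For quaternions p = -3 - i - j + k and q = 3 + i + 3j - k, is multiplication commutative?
No: pq = -4 - 8i - 12j + 4k ≠ -4 - 4i - 12j + 8k = qp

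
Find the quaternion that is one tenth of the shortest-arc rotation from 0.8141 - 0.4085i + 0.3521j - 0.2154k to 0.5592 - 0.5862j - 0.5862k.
0.8408 - 0.3861i + 0.2579j - 0.2784k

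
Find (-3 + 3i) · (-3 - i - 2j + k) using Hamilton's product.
12 - 6i + 3j - 9k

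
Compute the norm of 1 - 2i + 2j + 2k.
√13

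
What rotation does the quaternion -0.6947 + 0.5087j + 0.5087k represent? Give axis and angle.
axis = (0, √2/2, √2/2), θ = 268°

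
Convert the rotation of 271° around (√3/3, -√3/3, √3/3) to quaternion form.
-0.7133 + 0.4047i - 0.4047j + 0.4047k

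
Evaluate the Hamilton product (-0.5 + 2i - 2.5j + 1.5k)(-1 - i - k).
4 + i + 3j - 3.5k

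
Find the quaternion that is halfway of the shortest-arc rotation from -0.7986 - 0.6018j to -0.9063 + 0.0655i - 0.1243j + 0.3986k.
-0.8989 + 0.0345i - 0.3828j + 0.2102k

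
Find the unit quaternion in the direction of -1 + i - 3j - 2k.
-0.2582 + 0.2582i - 0.7746j - 0.5164k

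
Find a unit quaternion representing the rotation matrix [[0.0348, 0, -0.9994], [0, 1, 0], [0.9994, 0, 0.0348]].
0.7193 - 0.6947j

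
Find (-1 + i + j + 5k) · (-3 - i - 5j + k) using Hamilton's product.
4 + 24i - 4j - 20k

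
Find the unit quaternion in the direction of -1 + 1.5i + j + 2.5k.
-0.3086 + 0.4629i + 0.3086j + 0.7715k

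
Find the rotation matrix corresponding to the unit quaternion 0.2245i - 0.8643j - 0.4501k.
[[-0.8992, -0.3881, -0.2021], [-0.3881, 0.494, 0.778], [-0.2021, 0.778, -0.5948]]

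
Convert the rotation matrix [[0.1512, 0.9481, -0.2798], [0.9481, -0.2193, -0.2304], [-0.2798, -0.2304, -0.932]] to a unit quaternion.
0.7587i + 0.6248j - 0.1844k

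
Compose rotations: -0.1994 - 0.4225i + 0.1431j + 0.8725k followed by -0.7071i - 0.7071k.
0.3182 + 0.2422i + 0.9157j + 0.0398k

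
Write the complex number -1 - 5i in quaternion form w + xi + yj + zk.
-1 - 5i + 0j + 0k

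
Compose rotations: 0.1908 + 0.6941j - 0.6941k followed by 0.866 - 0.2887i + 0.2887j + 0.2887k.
0.1652 - 0.4559i + 0.4558j - 0.7464k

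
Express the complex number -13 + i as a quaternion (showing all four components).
-13 + i + 0j + 0k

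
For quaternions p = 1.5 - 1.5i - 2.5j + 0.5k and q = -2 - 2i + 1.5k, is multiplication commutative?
No: pq = -6.75 - 3.75i + 6.25j - 3.75k ≠ -6.75 + 3.75i + 3.75j + 6.25k = qp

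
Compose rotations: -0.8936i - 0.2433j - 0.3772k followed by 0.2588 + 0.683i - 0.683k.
0.3527 - 0.3974i + 0.805j - 0.2638k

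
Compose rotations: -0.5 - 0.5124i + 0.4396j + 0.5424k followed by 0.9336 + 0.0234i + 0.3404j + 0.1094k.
-0.6638 - 0.3535i + 0.1715j + 0.6364k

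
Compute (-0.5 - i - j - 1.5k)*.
-0.5 + i + j + 1.5k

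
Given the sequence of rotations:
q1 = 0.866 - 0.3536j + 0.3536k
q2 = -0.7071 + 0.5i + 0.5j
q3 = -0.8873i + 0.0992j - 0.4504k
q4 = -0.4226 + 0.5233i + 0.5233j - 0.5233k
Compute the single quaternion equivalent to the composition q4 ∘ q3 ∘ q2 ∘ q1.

q2 · q1 = -0.4355 + 0.6098i + 0.5062j - 0.4268k
q3 · q2 · q1 = 0.2986 + 0.5721i - 0.6966j - 0.3135k
q4 · q3 · q2 · q1 = -0.2251 - 0.6141i + 0.3153j - 0.6877k
-0.2251 - 0.6141i + 0.3153j - 0.6877k


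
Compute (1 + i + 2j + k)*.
1 - i - 2j - k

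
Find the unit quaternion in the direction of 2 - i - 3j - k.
0.5164 - 0.2582i - 0.7746j - 0.2582k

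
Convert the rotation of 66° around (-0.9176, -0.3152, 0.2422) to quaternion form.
0.8387 - 0.4998i - 0.1717j + 0.1319k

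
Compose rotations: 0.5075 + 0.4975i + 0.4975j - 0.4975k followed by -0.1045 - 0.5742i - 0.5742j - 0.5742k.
0.2326 + 0.2279i - 0.9147j - 0.2394k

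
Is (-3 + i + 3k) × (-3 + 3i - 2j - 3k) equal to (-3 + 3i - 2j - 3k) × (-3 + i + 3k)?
No: pq = 15 - 6i + 18j - 2k ≠ 15 - 18i - 6j + 2k = qp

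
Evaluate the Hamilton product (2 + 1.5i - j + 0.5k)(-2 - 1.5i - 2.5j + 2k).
-5.25 - 6.75i - 6.75j - 2.25k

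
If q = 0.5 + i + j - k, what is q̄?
0.5 - i - j + k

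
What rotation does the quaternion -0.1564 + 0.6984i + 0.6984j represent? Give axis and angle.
axis = (√2/2, √2/2, 0), θ = 198°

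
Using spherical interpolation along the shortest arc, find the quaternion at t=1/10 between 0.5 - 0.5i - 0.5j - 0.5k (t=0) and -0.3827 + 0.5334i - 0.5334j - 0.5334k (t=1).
0.4316 - 0.4091i - 0.5685j - 0.5685k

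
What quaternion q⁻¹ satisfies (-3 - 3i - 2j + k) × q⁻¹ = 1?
-0.1304 + 0.1304i + 0.087j - 0.0435k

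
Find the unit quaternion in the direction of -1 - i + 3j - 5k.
-0.1667 - 0.1667i + 0.5j - 0.8333k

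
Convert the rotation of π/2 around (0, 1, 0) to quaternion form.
0.7071 + 0.7071j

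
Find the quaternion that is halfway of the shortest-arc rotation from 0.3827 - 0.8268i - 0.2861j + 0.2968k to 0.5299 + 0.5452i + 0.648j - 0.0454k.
-0.0865 - 0.8065i - 0.5491j + 0.2012k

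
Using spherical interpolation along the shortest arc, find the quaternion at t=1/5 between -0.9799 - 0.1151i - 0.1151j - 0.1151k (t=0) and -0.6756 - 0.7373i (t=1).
-0.9573 - 0.2559i - 0.0951j - 0.0951k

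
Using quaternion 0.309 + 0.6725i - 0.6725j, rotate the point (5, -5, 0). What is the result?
(5, -5, 0)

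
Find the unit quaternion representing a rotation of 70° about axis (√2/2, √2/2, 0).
0.8192 + 0.4056i + 0.4056j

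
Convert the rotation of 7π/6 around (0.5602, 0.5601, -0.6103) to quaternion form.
-0.2588 + 0.5411i + 0.541j - 0.5895k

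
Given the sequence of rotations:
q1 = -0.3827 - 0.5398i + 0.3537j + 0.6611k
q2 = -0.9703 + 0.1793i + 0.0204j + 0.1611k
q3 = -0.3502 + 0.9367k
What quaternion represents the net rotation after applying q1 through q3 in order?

q2 · q1 = 0.3544 + 0.4117i - 0.5565j - 0.6287k
q3 · q2 · q1 = 0.4648 + 0.3771i + 0.5805j + 0.5521k
0.4648 + 0.3771i + 0.5805j + 0.5521k


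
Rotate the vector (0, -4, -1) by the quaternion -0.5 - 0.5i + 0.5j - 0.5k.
(4, 1, 0)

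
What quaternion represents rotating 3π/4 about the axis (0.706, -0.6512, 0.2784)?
0.3827 + 0.6523i - 0.6016j + 0.2572k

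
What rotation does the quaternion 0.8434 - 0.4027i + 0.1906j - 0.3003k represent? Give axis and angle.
axis = (-0.7495, 0.3547, -0.5589), θ = 65°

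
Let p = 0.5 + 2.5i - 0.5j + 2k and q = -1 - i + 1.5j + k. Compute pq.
0.75 - 6.5i - 3.25j + 1.75k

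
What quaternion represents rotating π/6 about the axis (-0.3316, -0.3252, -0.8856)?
0.9659 - 0.0858i - 0.0842j - 0.2292k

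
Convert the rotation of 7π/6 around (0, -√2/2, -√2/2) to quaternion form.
-0.2588 - 0.683j - 0.683k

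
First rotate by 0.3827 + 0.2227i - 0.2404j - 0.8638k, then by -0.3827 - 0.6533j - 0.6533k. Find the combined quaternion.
-0.8678 + 0.322i - 0.3035j + 0.226k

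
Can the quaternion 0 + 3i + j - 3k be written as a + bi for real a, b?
No. The quaternion 3i + j - 3k has j-coefficient y = 1 and k-coefficient z = -3, not both zero, so it does not lie in the complex subalgebra spanned by 1 and i.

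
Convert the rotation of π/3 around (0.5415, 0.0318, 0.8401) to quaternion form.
0.866 + 0.2707i + 0.0159j + 0.42k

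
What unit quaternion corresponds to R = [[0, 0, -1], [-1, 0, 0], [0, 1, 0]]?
-0.5 - 0.5i + 0.5j + 0.5k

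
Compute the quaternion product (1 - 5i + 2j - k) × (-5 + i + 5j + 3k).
-7 + 37i + 9j - 19k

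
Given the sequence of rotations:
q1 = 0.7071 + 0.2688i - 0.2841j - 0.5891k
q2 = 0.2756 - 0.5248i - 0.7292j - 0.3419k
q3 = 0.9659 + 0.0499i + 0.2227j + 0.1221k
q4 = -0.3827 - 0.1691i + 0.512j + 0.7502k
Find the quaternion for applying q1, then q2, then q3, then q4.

q2 · q1 = -0.0726 + 0.0354i - 0.995j - 0.059k
q3 · q2 · q1 = 0.1569 + 0.1389i - 0.97j - 0.1234k
q4 · q3 · q2 · q1 = 0.5527 + 0.5848i + 0.5349j + 0.2578k
0.5527 + 0.5848i + 0.5349j + 0.2578k


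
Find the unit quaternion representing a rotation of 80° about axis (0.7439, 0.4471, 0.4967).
0.766 + 0.4782i + 0.2874j + 0.3193k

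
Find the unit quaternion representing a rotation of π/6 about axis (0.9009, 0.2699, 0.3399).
0.9659 + 0.2332i + 0.0699j + 0.088k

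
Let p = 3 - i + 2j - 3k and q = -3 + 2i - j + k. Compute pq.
-2 + 8i - 14j + 9k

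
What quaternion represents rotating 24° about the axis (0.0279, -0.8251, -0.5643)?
0.9781 + 0.0058i - 0.1715j - 0.1173k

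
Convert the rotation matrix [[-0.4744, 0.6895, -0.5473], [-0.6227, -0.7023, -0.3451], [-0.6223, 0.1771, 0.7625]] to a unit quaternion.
-0.3827 - 0.3411i - 0.049j + 0.8572k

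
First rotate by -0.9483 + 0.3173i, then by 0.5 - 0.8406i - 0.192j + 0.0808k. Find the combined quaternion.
-0.2074 + 0.9558i + 0.2077j - 0.0157k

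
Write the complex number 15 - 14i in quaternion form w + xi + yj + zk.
15 - 14i + 0j + 0k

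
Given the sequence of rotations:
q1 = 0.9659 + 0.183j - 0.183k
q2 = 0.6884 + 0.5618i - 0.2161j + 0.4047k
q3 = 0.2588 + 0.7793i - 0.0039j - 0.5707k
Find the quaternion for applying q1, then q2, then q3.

q2 · q1 = 0.7785 + 0.5081i + 0.0201j + 0.3677k
q3 · q2 · q1 = 0.0154 + 0.7482i - 0.5744j - 0.3315k
0.0154 + 0.7482i - 0.5744j - 0.3315k


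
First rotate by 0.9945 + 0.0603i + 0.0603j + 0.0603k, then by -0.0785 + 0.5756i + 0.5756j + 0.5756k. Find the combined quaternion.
-0.1822 + 0.5677i + 0.5677j + 0.5677k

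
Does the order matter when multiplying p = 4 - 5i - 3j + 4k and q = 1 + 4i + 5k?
Yes: pq = 4 - 4i + 38j + 36k ≠ 4 + 26i - 44j + 12k = qp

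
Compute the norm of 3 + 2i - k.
√14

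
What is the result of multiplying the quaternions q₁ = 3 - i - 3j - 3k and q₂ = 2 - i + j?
8 - 2i - 10k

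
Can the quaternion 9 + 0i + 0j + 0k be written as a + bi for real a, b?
Yes. The quaternion 9 has j- and k-coefficients y = z = 0, so it lies in the complex subalgebra spanned by 1 and i.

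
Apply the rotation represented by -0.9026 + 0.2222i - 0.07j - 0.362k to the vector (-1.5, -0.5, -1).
(-0.715, -1.705, -0.285)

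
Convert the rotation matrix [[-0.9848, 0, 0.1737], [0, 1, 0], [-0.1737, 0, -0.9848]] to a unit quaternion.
0.0872 + 0.9962j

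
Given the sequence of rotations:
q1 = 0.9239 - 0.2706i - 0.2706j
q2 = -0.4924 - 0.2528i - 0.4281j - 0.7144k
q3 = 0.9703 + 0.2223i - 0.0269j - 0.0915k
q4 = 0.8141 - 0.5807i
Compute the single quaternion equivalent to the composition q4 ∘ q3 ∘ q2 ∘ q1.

q2 · q1 = -0.6392 - 0.2936i - 0.069j - 0.7075k
q3 · q2 · q1 = -0.6215 - 0.4143i + 0.1344j - 0.6512k
q4 · q3 · q2 · q1 = -0.7465 + 0.0236i - 0.2687j - 0.6082k
-0.7465 + 0.0236i - 0.2687j - 0.6082k


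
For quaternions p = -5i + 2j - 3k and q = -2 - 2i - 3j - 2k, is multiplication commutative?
No: pq = -10 - 3i - 8j + 25k ≠ -10 + 23i - 13k = qp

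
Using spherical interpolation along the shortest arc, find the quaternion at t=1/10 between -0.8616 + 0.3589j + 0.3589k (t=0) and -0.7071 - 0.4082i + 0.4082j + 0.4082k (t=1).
-0.8535 - 0.0422i + 0.3673j + 0.3673k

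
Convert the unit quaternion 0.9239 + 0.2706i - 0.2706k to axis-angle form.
axis = (√2/2, 0, -√2/2), θ = π/4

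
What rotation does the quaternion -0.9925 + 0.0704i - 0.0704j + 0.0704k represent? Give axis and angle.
axis = (√3/3, -√3/3, √3/3), θ = 346°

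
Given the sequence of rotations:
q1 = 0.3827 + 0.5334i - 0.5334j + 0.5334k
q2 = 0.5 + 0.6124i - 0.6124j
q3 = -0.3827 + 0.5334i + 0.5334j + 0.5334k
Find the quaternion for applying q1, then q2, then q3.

q2 · q1 = -0.462 + 0.1744i - 0.8277j + 0.2667k
q3 · q2 · q1 = 0.383 + 0.2706i + 0.0211j - 0.883k
0.383 + 0.2706i + 0.0211j - 0.883k


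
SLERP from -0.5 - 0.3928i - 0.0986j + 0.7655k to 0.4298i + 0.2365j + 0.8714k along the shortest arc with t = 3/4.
-0.151 + 0.2341i + 0.1643j + 0.9463k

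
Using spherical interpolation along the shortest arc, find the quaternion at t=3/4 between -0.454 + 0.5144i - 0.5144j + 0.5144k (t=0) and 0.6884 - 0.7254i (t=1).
-0.6691 + 0.7151i - 0.143j + 0.143k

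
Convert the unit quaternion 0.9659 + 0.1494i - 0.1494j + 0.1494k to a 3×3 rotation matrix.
[[0.9107, -0.3333, -0.244], [0.244, 0.9107, -0.3333], [0.3333, 0.244, 0.9107]]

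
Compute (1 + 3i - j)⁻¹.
0.0909 - 0.2727i + 0.0909j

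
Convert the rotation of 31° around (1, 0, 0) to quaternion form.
0.9636 + 0.2672i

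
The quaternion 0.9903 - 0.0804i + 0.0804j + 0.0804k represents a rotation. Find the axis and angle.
axis = (-√3/3, √3/3, √3/3), θ = 16°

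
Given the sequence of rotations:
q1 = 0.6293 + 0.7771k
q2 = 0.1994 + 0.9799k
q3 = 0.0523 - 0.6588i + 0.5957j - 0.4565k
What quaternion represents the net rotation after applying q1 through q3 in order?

q2 · q1 = -0.636 + 0.7716k
q3 · q2 · q1 = 0.319 + 0.8786i + 0.1295j + 0.3307k
0.319 + 0.8786i + 0.1295j + 0.3307k


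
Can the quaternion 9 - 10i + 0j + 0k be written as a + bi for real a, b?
Yes. The quaternion 9 - 10i has j- and k-coefficients y = z = 0, so it lies in the complex subalgebra spanned by 1 and i.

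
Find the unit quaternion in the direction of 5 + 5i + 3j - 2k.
0.6299 + 0.6299i + 0.378j - 0.252k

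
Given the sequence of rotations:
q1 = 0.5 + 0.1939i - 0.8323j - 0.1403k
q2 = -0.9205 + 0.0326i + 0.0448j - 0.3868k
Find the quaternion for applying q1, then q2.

q2 · q1 = -0.4836 - 0.4904i + 0.7181j - 0.1001k
-0.4836 - 0.4904i + 0.7181j - 0.1001k


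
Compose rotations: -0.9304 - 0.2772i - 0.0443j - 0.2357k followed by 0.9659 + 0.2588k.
-0.8377 - 0.2563i - 0.1145j - 0.4685k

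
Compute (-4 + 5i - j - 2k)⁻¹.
-0.087 - 0.1087i + 0.0217j + 0.0435k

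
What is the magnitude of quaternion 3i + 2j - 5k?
√38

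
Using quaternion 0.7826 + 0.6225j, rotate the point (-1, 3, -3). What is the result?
(-3.148, 3, 0.299)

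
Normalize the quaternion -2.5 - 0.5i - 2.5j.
-0.7001 - 0.14i - 0.7001j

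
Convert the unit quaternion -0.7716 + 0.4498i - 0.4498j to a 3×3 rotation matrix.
[[0.5954, -0.4046, 0.6941], [-0.4046, 0.5954, 0.6941], [-0.6941, -0.6941, 0.1907]]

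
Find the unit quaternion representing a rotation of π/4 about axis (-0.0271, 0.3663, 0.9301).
0.9239 - 0.0104i + 0.1402j + 0.3559k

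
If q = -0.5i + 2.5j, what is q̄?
0.5i - 2.5j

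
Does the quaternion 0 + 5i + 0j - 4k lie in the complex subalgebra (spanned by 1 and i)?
No. The quaternion 5i - 4k has j-coefficient y = 0 and k-coefficient z = -4, not both zero, so it does not lie in the complex subalgebra spanned by 1 and i.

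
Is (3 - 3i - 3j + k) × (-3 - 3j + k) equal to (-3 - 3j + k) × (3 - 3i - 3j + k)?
No: pq = -19 + 9i + 3j + 9k ≠ -19 + 9i - 3j - 9k = qp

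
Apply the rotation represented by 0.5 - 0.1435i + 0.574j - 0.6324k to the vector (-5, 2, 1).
(3.985, 3.721, 0.523)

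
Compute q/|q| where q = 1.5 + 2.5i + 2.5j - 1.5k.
0.3638 + 0.6063i + 0.6063j - 0.3638k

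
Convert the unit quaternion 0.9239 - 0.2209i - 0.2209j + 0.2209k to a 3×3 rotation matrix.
[[0.8048, -0.3106, -0.5058], [0.5058, 0.8048, 0.3106], [0.3106, -0.5058, 0.8048]]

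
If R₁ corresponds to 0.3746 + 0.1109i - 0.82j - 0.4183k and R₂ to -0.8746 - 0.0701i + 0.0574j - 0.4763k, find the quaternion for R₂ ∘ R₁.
-0.472 - 0.5378i + 0.6565j + 0.2385k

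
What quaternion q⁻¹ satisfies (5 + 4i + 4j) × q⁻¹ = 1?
0.0877 - 0.0702i - 0.0702j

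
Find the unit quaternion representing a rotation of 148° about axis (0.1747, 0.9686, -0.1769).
0.2756 + 0.1679i + 0.9311j - 0.17k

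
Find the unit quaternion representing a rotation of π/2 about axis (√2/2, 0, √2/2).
0.7071 + 0.5i + 0.5k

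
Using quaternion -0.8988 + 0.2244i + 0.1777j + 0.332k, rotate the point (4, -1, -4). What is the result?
(2.871, -4.833, -1.185)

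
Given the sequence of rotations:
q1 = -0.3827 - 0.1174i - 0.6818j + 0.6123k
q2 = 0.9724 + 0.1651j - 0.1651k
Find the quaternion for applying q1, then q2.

q2 · q1 = -0.1585 - 0.1256i - 0.7068j + 0.678k
-0.1585 - 0.1256i - 0.7068j + 0.678k


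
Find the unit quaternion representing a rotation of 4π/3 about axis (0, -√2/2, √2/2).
-0.5 - 0.6124j + 0.6124k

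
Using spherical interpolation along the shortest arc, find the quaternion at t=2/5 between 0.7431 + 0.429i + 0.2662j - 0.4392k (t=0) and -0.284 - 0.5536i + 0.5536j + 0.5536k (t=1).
0.6293 + 0.5434i - 0.0774j - 0.5502k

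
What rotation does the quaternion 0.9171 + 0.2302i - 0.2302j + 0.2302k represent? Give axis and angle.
axis = (√3/3, -√3/3, √3/3), θ = 47°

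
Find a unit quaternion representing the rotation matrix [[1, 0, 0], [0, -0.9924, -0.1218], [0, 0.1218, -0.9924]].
0.061 + 0.9981i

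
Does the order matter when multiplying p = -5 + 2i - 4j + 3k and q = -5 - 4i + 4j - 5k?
Yes: pq = 64 + 18i - 2j + 2k ≠ 64 + 2i + 2j + 18k = qp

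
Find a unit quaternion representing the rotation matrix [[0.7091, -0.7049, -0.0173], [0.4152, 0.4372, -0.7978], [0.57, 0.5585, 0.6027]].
0.829 + 0.409i - 0.1771j + 0.3378k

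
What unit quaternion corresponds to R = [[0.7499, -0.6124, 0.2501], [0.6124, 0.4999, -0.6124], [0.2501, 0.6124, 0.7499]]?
0.866 + 0.3536i + 0.3536k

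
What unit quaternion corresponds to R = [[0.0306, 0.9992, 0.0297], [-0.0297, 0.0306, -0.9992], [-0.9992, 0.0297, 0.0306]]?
0.5224 + 0.4923i + 0.4923j - 0.4923k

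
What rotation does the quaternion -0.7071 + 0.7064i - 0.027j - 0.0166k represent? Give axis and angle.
axis = (0.999, -0.0382, -0.0235), θ = 3π/2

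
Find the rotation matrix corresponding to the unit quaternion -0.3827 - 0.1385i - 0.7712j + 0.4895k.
[[-0.6687, 0.5883, 0.4547], [-0.161, 0.4824, -0.861], [-0.7259, -0.649, -0.2279]]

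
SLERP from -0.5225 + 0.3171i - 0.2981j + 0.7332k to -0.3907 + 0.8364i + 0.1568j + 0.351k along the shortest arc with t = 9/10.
-0.4182 + 0.8054i + 0.1109j + 0.4053k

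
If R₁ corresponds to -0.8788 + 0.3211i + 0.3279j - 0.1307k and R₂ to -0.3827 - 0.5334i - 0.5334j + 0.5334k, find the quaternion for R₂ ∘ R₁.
0.7522 + 0.2407i + 0.4448j - 0.4224k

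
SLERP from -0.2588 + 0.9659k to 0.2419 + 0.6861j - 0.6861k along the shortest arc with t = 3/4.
-0.2604 - 0.5374j + 0.8021k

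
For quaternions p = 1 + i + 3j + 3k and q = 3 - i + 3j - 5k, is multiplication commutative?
No: pq = 10 - 22i + 14j + 10k ≠ 10 + 26i + 10j - 2k = qp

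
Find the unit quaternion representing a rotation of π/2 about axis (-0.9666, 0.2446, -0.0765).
0.7071 - 0.6835i + 0.173j - 0.0541k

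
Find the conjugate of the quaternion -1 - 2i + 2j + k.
-1 + 2i - 2j - k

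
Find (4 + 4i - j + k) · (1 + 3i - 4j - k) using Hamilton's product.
-11 + 21i - 10j - 16k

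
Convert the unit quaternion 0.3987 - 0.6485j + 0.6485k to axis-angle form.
axis = (0, -√2/2, √2/2), θ = 133°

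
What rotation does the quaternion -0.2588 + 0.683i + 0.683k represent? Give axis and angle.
axis = (√2/2, 0, √2/2), θ = 7π/6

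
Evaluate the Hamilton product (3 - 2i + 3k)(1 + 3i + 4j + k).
6 - 5i + 23j - 2k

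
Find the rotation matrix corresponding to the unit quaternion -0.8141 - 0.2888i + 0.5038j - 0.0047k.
[[0.4923, -0.2986, -0.8176], [-0.2833, 0.8331, -0.475], [0.823, 0.4655, 0.3256]]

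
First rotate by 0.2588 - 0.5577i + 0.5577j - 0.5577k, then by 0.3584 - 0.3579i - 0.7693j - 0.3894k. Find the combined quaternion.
0.105 + 0.3537i + 0.0184j - 0.9293k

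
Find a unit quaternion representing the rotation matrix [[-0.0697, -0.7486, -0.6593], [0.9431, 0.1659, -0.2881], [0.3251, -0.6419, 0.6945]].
0.6691 - 0.1322i - 0.3678j + 0.6321k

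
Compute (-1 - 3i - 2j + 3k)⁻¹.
-0.0435 + 0.1304i + 0.087j - 0.1304k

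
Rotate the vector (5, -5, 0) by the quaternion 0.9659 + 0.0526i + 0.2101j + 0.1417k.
(5.616, -3.292, -2.761)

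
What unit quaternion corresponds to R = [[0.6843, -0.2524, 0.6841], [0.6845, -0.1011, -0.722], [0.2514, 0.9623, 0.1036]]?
0.6494 + 0.6484i + 0.1666j + 0.3607k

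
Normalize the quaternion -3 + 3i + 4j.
-0.5145 + 0.5145i + 0.686j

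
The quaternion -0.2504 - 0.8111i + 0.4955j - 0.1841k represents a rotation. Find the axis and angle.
axis = (-0.8378, 0.5118, -0.1902), θ = 209°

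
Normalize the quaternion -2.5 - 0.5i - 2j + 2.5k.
-0.6108 - 0.1222i - 0.4887j + 0.6108k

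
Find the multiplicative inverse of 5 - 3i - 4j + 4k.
0.0758 + 0.0455i + 0.0606j - 0.0606k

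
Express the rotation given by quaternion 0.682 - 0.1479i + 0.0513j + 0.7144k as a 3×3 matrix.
[[-0.026, -0.9896, -0.1413], [0.9593, -0.0645, 0.275], [-0.2813, -0.1284, 0.951]]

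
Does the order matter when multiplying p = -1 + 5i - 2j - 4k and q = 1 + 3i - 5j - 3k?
Yes: pq = -38 - 12i + 6j - 20k ≠ -38 + 16i + 18k = qp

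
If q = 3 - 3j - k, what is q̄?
3 + 3j + k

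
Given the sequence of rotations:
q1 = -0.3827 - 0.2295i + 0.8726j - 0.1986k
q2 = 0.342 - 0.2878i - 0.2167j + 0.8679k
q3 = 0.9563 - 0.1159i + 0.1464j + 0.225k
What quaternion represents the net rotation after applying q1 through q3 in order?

q2 · q1 = 0.1645 - 0.6826i + 0.125j - 0.7009k
q3 · q2 · q1 = 0.2176 - 0.8026i - 0.0912j - 0.5478k
0.2176 - 0.8026i - 0.0912j - 0.5478k


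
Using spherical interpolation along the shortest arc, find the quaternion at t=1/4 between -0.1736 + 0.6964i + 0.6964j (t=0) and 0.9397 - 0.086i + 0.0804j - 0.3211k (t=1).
-0.4804 + 0.6434i + 0.5854j + 0.1119k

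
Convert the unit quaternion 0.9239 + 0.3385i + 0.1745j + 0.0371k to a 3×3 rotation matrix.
[[0.9363, 0.0496, 0.3476], [0.1867, 0.7681, -0.6125], [-0.2973, 0.6384, 0.7099]]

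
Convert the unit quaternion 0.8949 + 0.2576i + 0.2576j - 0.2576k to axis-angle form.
axis = (√3/3, √3/3, -√3/3), θ = 53°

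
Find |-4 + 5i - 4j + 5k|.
√82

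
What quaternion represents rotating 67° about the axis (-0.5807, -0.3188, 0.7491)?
0.8339 - 0.3205i - 0.176j + 0.4135k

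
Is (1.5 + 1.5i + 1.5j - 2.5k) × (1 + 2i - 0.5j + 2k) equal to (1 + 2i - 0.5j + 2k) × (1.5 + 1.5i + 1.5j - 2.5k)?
No: pq = 4.25 + 6.25i - 7.25j - 3.25k ≠ 4.25 + 2.75i + 8.75j + 4.25k = qp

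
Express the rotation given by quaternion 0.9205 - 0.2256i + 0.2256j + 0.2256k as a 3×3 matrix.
[[0.7964, -0.5171, 0.3135], [0.3135, 0.7964, 0.5171], [-0.5171, -0.3135, 0.7964]]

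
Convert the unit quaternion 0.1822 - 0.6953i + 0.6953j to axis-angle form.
axis = (-√2/2, √2/2, 0), θ = 159°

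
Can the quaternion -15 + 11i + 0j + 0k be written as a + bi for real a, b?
Yes. The quaternion -15 + 11i has j- and k-coefficients y = z = 0, so it lies in the complex subalgebra spanned by 1 and i.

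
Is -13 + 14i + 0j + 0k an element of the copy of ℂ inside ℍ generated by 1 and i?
Yes. The quaternion -13 + 14i has j- and k-coefficients y = z = 0, so it lies in the complex subalgebra spanned by 1 and i.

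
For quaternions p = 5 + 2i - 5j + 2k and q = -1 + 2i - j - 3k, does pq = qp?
No: pq = -8 + 25i + 10j - 9k ≠ -8 - 9i - 10j - 25k = qp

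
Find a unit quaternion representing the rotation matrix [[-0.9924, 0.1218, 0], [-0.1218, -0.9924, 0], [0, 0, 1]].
-0.061 + 0.9981k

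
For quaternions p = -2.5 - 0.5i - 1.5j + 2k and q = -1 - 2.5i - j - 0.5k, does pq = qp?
No: pq = 0.75 + 9.5i - 1.25j - 4k ≠ 0.75 + 4i + 9.25j + 2.5k = qp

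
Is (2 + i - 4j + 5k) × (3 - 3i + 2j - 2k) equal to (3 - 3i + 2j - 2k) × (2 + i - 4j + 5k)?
No: pq = 27 - 5i - 21j + k ≠ 27 - i + 5j + 21k = qp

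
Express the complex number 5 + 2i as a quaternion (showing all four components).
5 + 2i + 0j + 0k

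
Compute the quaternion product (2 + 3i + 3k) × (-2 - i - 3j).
-1 + i - 9j - 15k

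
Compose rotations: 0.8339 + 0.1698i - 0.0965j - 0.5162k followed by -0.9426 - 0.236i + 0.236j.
-0.7232 - 0.4787i + 0.1659j + 0.4693k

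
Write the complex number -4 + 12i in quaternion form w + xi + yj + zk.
-4 + 12i + 0j + 0k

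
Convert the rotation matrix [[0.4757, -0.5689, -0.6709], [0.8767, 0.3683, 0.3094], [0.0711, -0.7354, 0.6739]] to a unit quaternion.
0.7934 - 0.3292i - 0.2338j + 0.4555k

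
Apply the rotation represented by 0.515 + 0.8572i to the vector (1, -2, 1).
(1, 0.056, -2.235)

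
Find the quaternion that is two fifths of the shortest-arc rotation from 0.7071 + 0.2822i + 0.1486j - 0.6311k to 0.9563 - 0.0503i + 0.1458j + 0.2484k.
0.921 + 0.1667i + 0.1679j - 0.3096k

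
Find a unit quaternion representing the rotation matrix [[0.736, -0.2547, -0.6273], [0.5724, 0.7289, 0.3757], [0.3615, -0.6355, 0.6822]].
0.887 - 0.285i - 0.2787j + 0.2331k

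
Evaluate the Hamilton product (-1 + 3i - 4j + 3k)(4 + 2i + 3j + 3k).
-7 - 11i - 22j + 26k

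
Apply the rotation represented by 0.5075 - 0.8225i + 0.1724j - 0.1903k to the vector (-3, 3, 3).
(-1.412, 2.462, -4.353)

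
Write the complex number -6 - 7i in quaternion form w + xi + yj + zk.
-6 - 7i + 0j + 0k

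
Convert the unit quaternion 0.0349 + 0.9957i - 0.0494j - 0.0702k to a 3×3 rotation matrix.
[[0.9853, -0.0935, -0.1432], [-0.1033, -0.9927, -0.0626], [-0.1363, 0.0764, -0.9877]]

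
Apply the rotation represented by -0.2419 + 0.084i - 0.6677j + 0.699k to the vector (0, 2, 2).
(1.333, -1.768, -1.76)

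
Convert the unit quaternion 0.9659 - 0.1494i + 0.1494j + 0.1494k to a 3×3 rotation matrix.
[[0.9107, -0.3333, 0.244], [0.244, 0.9107, 0.3333], [-0.3333, -0.244, 0.9107]]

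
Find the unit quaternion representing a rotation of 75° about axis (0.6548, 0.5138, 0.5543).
0.7934 + 0.3986i + 0.3128j + 0.3374k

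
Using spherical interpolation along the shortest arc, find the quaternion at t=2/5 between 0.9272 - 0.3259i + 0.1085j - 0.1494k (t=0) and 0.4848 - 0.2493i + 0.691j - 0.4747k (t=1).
0.8139 - 0.3209i + 0.3752j - 0.3062k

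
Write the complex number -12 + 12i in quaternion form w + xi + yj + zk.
-12 + 12i + 0j + 0k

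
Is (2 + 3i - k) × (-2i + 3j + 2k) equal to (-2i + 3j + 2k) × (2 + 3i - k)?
No: pq = 8 - i + 2j + 13k ≠ 8 - 7i + 10j - 5k = qp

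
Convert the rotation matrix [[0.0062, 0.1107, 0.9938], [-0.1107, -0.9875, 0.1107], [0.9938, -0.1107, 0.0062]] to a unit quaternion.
-0.0785 + 0.7049i + 0.7049k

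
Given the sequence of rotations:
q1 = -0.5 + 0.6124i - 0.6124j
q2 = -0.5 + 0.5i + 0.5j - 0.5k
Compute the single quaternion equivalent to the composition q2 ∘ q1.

q2 · q1 = 0.25 - 0.8624i - 0.25j - 0.3624k
0.25 - 0.8624i - 0.25j - 0.3624k


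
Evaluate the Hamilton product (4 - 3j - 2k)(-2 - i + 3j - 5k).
-9 + 17i + 20j - 19k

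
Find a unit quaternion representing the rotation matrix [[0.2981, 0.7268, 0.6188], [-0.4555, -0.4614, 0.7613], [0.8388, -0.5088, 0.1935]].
0.5075 - 0.6257i - 0.1084j - 0.5824k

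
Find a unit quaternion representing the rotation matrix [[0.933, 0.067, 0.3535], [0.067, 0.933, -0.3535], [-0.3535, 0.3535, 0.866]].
0.9659 + 0.183i + 0.183j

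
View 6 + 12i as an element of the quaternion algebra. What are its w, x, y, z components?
6 + 12i + 0j + 0k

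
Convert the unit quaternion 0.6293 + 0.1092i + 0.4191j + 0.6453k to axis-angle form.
axis = (0.1405, 0.5393, 0.8303), θ = 102°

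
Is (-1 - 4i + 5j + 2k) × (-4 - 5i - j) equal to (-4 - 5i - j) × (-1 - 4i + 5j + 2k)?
No: pq = -11 + 23i - 29j + 21k ≠ -11 + 19i - 9j - 37k = qp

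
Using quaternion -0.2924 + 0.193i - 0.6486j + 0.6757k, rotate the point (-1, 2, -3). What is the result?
(-0.876, 2.961, -2.113)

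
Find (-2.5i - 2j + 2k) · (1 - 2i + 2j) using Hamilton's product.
-1 - 6.5i - 6j - 7k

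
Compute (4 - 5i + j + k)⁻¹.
0.093 + 0.1163i - 0.0233j - 0.0233k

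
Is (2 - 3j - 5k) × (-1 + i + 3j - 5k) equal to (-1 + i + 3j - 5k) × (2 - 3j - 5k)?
No: pq = -18 + 32i + 4j - 2k ≠ -18 - 28i + 14j - 8k = qp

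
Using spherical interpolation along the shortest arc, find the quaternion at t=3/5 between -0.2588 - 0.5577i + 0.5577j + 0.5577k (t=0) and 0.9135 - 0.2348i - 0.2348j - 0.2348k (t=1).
-0.7732 - 0.1099i + 0.4416j + 0.4416k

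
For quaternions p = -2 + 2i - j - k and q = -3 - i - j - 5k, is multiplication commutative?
No: pq = 2 + 16j + 10k ≠ 2 - 8i - 6j + 16k = qp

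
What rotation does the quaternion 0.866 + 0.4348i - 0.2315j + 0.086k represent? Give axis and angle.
axis = (0.8695, -0.463, 0.172), θ = π/3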